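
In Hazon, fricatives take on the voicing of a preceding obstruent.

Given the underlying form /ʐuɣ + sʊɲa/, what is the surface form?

/s/ is a voiceless alveolar fricative. The preceding trigger /ɣ/ is voiced, so /s/ must become voiced as well.
The voiced alveolar fricative is [z], so /s/ → [z].

[ʐuɣzʊɲa]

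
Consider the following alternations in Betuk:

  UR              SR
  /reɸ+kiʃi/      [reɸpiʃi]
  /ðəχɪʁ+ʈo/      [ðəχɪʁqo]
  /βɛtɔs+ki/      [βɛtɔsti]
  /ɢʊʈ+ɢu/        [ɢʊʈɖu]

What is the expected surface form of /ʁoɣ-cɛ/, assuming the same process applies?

The data show progressive place assimilation: /k/ → [p] after /ɸ/; /ʈ/ → [q] after /ʁ/; /k/ → [t] after /s/; /ɢ/ → [ɖ] after /ʈ/. In each pair only place changes, matching the preceding consonant, while manner and voice stay constant.
The rule targets /c/ (voiceless palatal stop), which sits after the trigger /ɣ/ (velar).
The voiceless velar stop is [k], so /c/ → [k].

[ʁoɣkɛ]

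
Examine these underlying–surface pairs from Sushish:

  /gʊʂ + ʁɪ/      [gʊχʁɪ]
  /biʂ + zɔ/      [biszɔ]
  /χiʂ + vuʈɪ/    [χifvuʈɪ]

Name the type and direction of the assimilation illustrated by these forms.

regressive place assimilation

Comparing underlying and surface forms, /ʂ/ → [χ] is the alternation; the neighbouring /ʁ/ is constant.
/ʂ/ is retroflex while /ʁ/ is uvular; the output [χ] is uvular, matching the trigger — so the feature that spreads is place.
Manner and voice are unchanged, so the assimilation is partial, not total.
The other alternating forms pattern the same way: /ʂ/ → [s] before /z/ (retroflex → alveolar, matching alveolar); /ʂ/ → [f] before /v/ (retroflex → labiodental, matching labiodental) — only place changes, and always toward the following segment.
Since the segment that changes precedes the conditioning segment, the assimilation is regressive.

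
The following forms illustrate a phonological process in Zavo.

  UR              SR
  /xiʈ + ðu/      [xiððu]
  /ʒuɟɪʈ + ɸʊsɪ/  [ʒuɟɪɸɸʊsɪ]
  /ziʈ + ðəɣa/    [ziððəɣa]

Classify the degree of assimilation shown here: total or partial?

Comparing underlying and surface forms, /ʈ/ → [ð] is the alternation; the neighbouring /ð/ is constant.
The output [ð] is identical to the trigger /ð/ — every feature (place, manner, voicing) has been copied — so this is total assimilation.
The other form behaves the same way: /ʈ/ → [ɸ] before /ɸ/ — in each case the output is a copy of the following consonant.

total assimilation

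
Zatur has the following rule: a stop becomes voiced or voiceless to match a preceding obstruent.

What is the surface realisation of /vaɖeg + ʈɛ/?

[vaɖegɖɛ]

The rule targets /ʈ/ (voiceless retroflex stop), which sits after the trigger /g/ (voiced).
A voiced retroflex stop is [ɖ], so the surface segment is [ɖ].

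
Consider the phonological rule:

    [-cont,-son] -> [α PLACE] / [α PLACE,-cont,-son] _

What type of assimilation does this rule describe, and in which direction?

The shared variable α links the value of the place features (abbreviated [PLACE]) on the target to the same value on the neighbouring segment, so place is the feature that assimilates.
The conditioning segment sits to the left of the focus bar, meaning the trigger precedes the segment that changes — progressive assimilation.

progressive place assimilation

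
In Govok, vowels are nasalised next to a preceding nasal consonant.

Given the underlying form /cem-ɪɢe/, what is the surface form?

The vowel /ɪ/ is adjacent to the preceding nasal /m/, so it acquires [+nasal] and surfaces as [ɪ̃].

[cemɪ̃ɢe]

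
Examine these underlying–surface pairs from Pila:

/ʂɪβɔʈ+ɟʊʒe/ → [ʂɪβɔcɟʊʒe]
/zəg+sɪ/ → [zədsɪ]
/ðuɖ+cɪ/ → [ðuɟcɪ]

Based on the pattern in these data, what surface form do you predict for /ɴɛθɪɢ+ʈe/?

[ɴɛθɪɖʈe]

The data show regressive place assimilation: /ʈ/ → [c] before /ɟ/; /g/ → [d] before /s/; /ɖ/ → [ɟ] before /c/. In each pair only place changes, matching the following consonant, while manner and voice stay constant.
The rule targets /ɢ/ (voiced uvular stop), which sits before the trigger /ʈ/ (retroflex).
Changing only its place to retroflex gives [ɖ] — the voiced retroflex stop.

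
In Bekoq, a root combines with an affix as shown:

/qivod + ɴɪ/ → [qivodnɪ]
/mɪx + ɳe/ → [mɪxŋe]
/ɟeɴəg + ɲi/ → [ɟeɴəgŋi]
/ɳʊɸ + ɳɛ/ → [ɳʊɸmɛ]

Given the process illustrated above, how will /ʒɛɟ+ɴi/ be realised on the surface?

[ʒɛɟɲi]

The data show progressive place assimilation: /ɴ/ → [n] after /d/; /ɳ/ → [ŋ] after /x/; /ɲ/ → [ŋ] after /g/; /ɳ/ → [m] after /ɸ/. In each pair only place changes, matching the preceding consonant, while manner and voice stay constant.
The rule targets /ɴ/ (voiced uvular nasal), which sits after the trigger /ɟ/ (palatal).
A voiced palatal nasal is [ɲ], so the surface segment is [ɲ].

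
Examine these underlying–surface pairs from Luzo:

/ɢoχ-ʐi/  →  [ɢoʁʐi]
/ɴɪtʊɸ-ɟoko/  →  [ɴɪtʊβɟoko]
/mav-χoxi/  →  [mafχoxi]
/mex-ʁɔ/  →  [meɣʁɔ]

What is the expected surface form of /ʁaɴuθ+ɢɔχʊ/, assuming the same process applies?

The data show regressive voicing assimilation: /χ/ → [ʁ] before /ʐ/; /ɸ/ → [β] before /ɟ/; /v/ → [f] before /χ/; /x/ → [ɣ] before /ʁ/. In each pair only voicing changes, matching the following consonant, while place and manner stay constant.
The rule targets /θ/ (voiceless dental fricative), which sits before the trigger /ɢ/ (voiced).
Changing only its voicing to voiced gives [ð] — the voiced dental fricative.

[ʁaɴuðɢɔχʊ]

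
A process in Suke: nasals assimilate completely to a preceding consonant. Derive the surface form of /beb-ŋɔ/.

[bebbɔ]

/ŋ/ is the segment targeted by the rule; it sits immediately after /b/, so it assimilates completely and surfaces as [b].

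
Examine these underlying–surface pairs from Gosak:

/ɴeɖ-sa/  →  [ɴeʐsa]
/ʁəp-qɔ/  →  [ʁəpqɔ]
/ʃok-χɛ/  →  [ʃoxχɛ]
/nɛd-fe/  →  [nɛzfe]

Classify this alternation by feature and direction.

Comparing underlying and surface forms, /ɖ/ → [ʐ] is the alternation; the neighbouring /s/ is constant.
The change stop → fricative matches the manner of the following /s/, identifying this as manner assimilation.
Place and voice are unchanged, so the assimilation is partial, not total.
The other alternating forms pattern the same way: /k/ → [x] before /χ/ (stop → fricative, matching a fricative); /d/ → [z] before /f/ (stop → fricative, matching a fricative) — only manner changes, and always toward the following segment.
Nothing changes in [ʁəpqɔ]: there the adjacent consonants already agree in manner (/p/ and /q/ are both stops), so this form is consistent with the same rule.
Since the segment that changes precedes the conditioning segment, the assimilation is regressive.

regressive manner assimilation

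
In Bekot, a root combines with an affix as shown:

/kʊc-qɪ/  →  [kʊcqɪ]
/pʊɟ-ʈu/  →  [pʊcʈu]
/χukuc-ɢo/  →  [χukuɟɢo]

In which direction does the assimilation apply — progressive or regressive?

regressive

Comparing underlying and surface forms, /ɟ/ → [c] is the alternation; the neighbouring /ʈ/ is constant.
The change voiced → voiceless matches the voicing of the following /ʈ/, identifying this as voicing assimilation.
The same holds elsewhere in the data: /c/ → [ɟ] before /ɢ/ (voiceless → voiced, matching voiced) — only voicing changes, and always toward the following segment.
Nothing changes in [kʊcqɪ]: there the adjacent consonants already agree in voicing (/c/ and /q/ are both voiceless), so this form is consistent with the same rule.
Since the segment that changes precedes the conditioning segment, the assimilation is regressive.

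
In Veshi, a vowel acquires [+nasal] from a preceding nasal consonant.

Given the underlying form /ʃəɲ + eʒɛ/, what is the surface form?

[ʃəɲẽʒɛ]

/e/ sits next to the nasal /ɲ/ and is therefore nasalised to [ẽ].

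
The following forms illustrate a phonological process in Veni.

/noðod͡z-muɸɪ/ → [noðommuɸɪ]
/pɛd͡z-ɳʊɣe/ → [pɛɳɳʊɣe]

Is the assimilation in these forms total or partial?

Comparing underlying and surface forms, /d͡z/ → [m] is the alternation; the neighbouring /m/ is constant.
The output [m] is identical to the trigger /m/ — every feature (place, manner, voicing) has been copied — so this is total assimilation.
The remaining alternation confirms this: /d͡z/ → [ɳ] before /ɳ/ — in each case the output is a copy of the following consonant.

total assimilation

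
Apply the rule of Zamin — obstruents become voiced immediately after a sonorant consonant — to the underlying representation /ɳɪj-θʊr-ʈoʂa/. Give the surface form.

The rule targets /θ/ (voiceless dental fricative), which sits after the trigger /j/ (voiced).
Changing only its voicing to voiced gives [ð] — the voiced dental fricative.
At the second juncture, /ʈ/ likewise becomes [ɖ] adjacent to /r/.

[ɳɪjðʊrɖoʂa]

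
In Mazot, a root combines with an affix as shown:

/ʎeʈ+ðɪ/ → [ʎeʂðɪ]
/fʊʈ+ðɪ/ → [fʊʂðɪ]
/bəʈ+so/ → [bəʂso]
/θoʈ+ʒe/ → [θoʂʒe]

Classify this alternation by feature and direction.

Underlying /ʈ/ is realised as [ʂ] next to /ð/; /ð/ itself does not change.
/ʈ/ is a stop while /ð/ is a fricative; the output [ʂ] is a fricative, matching the trigger — so the feature that spreads is manner.
Place and voice are unchanged, so the assimilation is partial, not total.
Checking the remaining alternations: /ʈ/ → [ʂ] before /s/ (stop → fricative, matching a fricative); /ʈ/ → [ʂ] before /ʒ/ (stop → fricative, matching a fricative) — only manner changes, and always toward the following segment.
The trigger is the following segment, so the direction is regressive (anticipatory).

regressive manner assimilation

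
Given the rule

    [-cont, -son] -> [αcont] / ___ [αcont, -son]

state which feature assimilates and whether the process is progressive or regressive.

regressive manner assimilation

The rule copies [cont] (continuancy) from the environment onto the target stops; since [±cont] encodes the stop/fricative manner contrast, the assimilating dimension is manner.
Since the environment is written after the underscore, the trigger follows the target; the direction is regressive.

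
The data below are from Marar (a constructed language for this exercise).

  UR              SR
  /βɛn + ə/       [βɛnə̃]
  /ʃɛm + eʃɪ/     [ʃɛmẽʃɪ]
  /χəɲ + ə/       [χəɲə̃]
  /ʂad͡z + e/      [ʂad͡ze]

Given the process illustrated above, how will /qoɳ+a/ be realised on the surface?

[qoɳã]

The data show progressive nasality assimilation (vowel nasalisation): /ə/ → [ə̃] after /n/; /e/ → [ẽ] after /m/; /ə/ → [ə̃] after /ɲ/ — a vowel is nasalised by an immediately preceding nasal consonant.
No change occurs in [ʂad͡ze] because the vowel at the boundary is adjacent to an oral consonant, not a nasal (/e/ next to /d͡z/).
The vowel /a/ is adjacent to the preceding nasal /ɳ/, so it acquires [+nasal] and surfaces as [ã].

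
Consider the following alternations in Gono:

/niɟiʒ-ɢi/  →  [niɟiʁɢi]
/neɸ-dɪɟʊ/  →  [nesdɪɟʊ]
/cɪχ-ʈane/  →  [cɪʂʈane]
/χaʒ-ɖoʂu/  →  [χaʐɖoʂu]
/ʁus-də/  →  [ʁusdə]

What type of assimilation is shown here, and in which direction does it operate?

The segment that alternates is /ʒ/, which surfaces as [ʁ] when adjacent to /ɢ/.
The change postalveolar → uvular matches the place of the following /ɢ/, identifying this as place assimilation.
Manner and voice are unchanged, so the assimilation is partial, not total.
The same holds elsewhere in the data: /ɸ/ → [s] before /d/ (bilabial → alveolar, matching alveolar); /χ/ → [ʂ] before /ʈ/ (uvular → retroflex, matching retroflex); /ʒ/ → [ʐ] before /ɖ/ (postalveolar → retroflex, matching retroflex) — only place changes, and always toward the following segment.
Nothing changes in [ʁusdə]: there the adjacent consonants already agree in place (/s/ and /d/ are both alveolar), so this form is consistent with the same rule.
The trigger is the following segment, so the direction is regressive (anticipatory).

regressive place assimilation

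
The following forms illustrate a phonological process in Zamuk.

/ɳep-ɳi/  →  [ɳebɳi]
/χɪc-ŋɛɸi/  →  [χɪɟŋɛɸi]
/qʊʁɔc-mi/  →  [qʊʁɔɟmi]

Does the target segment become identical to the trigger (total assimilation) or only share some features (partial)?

partial assimilation

The segment that alternates is /p/, which surfaces as [b] when adjacent to /ɳ/.
The change voiceless → voiced matches the voicing of the following /ɳ/, identifying this as voicing assimilation.
Place and manner are unchanged, so the assimilation is partial, not total.
Checking the remaining alternations: /c/ → [ɟ] before /ŋ/ (voiceless → voiced, matching voiced); /c/ → [ɟ] before /m/ (voiceless → voiced, matching voiced) — only voicing changes, and always toward the following segment.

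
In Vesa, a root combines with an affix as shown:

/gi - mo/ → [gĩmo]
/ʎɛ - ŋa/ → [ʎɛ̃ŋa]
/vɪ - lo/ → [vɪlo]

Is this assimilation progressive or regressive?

The vowel /i/ surfaces as nasalised [ĩ] next to the following nasal /m/ — it has acquired the [+nasal] feature of its neighbour.
Likewise in the remaining data: /ɛ/ → [ɛ̃] before /ŋ/ — each time a vowel is nasalised next to a following nasal.
No change occurs in [vɪlo] because the vowel at the boundary is adjacent to an oral consonant, not a nasal (/ɪ/ next to /l/).
Because the conditioning nasal is to the right of the vowel that changes, the process is regressive (anticipatory).

regressive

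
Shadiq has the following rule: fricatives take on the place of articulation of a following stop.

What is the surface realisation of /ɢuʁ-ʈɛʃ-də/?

The rule targets /ʁ/ (voiced uvular fricative), which sits before the trigger /ʈ/ (retroflex).
The voiced retroflex fricative is [ʐ], so /ʁ/ → [ʐ].
At the second juncture, /ʃ/ likewise becomes [s] adjacent to /d/.

[ɢuʐʈɛsdə]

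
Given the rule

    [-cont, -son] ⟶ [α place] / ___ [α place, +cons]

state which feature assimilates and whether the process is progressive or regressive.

regressive place assimilation

The rule copies the place features (abbreviated [place]) from the environment onto the target, so the assimilating feature is place.
The conditioning segment sits to the right of the focus bar, meaning the trigger follows the segment that changes — regressive assimilation.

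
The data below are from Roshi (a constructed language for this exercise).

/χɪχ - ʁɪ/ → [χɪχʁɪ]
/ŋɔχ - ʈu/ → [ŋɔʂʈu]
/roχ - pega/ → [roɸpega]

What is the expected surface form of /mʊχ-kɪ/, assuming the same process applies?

The data show regressive place assimilation: /χ/ → [ʂ] before /ʈ/; /χ/ → [ɸ] before /p/. In each pair only place changes, matching the following consonant, while manner and voice stay constant.
Nothing changes in [χɪχʁɪ]: there the adjacent consonants already agree in place (/χ/ and /ʁ/ are both uvular), so this form is consistent with the same rule.
The rule targets /χ/ (voiceless uvular fricative), which sits before the trigger /k/ (velar).
The voiceless velar fricative is [x], so /χ/ → [x].

[mʊxkɪ]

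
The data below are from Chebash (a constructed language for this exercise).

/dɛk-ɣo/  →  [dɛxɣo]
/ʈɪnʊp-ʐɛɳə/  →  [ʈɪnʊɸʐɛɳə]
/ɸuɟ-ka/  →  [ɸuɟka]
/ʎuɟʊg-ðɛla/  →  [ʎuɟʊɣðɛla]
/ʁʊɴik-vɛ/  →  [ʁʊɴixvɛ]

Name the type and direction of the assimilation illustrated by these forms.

Underlying /k/ is realised as [x] next to /ɣ/; /ɣ/ itself does not change.
/k/ is a stop while /ɣ/ is a fricative; the output [x] is a fricative, matching the trigger — so the feature that spreads is manner.
Place and voice are unchanged, so the assimilation is partial, not total.
The other alternating forms pattern the same way: /p/ → [ɸ] before /ʐ/ (stop → fricative, matching a fricative); /g/ → [ɣ] before /ð/ (stop → fricative, matching a fricative); /k/ → [x] before /v/ (stop → fricative, matching a fricative) — only manner changes, and always toward the following segment.
No alternation appears in [ɸuɟka]: there the adjacent consonants already agree in manner (/ɟ/ and /k/ are both stops), so this form is consistent with the same rule.
The trigger is the following segment, so the direction is regressive (anticipatory).

regressive manner assimilation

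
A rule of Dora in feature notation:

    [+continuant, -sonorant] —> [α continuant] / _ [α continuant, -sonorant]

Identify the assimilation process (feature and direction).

regressive manner assimilation

The rule copies [continuant] (continuancy) from the environment onto the target fricatives; since [±continuant] encodes the stop/fricative manner contrast, the assimilating dimension is manner.
The conditioning segment sits to the right of the focus bar, meaning the trigger follows the segment that changes — regressive assimilation.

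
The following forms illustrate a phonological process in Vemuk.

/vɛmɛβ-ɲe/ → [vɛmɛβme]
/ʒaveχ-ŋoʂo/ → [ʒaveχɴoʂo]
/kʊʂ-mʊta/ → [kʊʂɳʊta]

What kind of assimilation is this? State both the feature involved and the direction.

Comparing underlying and surface forms, /ɲ/ → [m] is the alternation; the neighbouring /β/ is constant.
/ɲ/ is palatal while /β/ is bilabial; the output [m] is bilabial, matching the trigger — so the feature that spreads is place.
Manner and voice are unchanged, so the assimilation is partial, not total.
The same holds elsewhere in the data: /ŋ/ → [ɴ] after /χ/ (velar → uvular, matching uvular); /m/ → [ɳ] after /ʂ/ (bilabial → retroflex, matching retroflex) — only place changes, and always toward the preceding segment.
Since the segment that changes follows the conditioning segment, the assimilation is progressive.

progressive place assimilation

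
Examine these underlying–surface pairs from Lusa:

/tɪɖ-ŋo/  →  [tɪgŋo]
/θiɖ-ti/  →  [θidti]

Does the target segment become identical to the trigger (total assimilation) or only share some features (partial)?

partial assimilation

Comparing underlying and surface forms, /ɖ/ → [g] is the alternation; the neighbouring /ŋ/ is constant.
/ɖ/ is retroflex while /ŋ/ is velar; the output [g] is velar, matching the trigger — so the feature that spreads is place.
Manner and voice are unchanged, so the assimilation is partial, not total.
The same holds elsewhere in the data: /ɖ/ → [d] before /t/ (retroflex → alveolar, matching alveolar) — only place changes, and always toward the following segment.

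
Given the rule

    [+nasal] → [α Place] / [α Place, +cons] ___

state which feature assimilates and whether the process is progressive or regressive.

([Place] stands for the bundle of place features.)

The rule copies the place features (abbreviated [Place]) from the environment onto the target, so the assimilating feature is place.
Since the environment is written before the underscore, the trigger precedes the target; the direction is progressive.

progressive place assimilation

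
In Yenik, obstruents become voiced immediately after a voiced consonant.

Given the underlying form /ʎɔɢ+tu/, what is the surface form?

[ʎɔɢdu]

/t/ is a voiceless alveolar stop. The preceding trigger /ɢ/ is voiced, so /t/ must become voiced as well.
Changing only its voicing to voiced gives [d] — the voiced alveolar stop.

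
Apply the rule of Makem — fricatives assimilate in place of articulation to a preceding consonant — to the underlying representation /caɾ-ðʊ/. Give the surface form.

[caɾzʊ]

The rule targets /ð/ (voiced dental fricative), which sits after the trigger /ɾ/ (alveolar).
A voiced alveolar fricative is [z], so the surface segment is [z].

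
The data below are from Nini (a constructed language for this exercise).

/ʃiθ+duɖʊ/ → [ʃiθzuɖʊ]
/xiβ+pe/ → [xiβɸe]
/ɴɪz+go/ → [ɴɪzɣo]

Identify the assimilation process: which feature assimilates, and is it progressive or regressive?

Underlying /d/ is realised as [z] next to /θ/; /θ/ itself does not change.
The change stop → fricative matches the manner of the preceding /θ/, identifying this as manner assimilation.
Place and voice are unchanged, so the assimilation is partial, not total.
The other alternating forms pattern the same way: /p/ → [ɸ] after /β/ (stop → fricative, matching a fricative); /g/ → [ɣ] after /z/ (stop → fricative, matching a fricative) — only manner changes, and always toward the preceding segment.
Since the segment that changes follows the conditioning segment, the assimilation is progressive.

progressive manner assimilation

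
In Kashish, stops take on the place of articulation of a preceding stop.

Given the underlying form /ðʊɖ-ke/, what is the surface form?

[ðʊɖʈe]

/k/ is a voiceless velar stop. The preceding trigger /ɖ/ is retroflex, so /k/ must become retroflex as well.
The voiceless retroflex stop is [ʈ], so /k/ → [ʈ].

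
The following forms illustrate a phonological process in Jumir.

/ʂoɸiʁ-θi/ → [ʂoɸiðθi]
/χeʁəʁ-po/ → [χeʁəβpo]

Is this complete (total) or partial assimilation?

Underlying /ʁ/ is realised as [ð] next to /θ/; /θ/ itself does not change.
The change uvular → dental matches the place of the following /θ/, identifying this as place assimilation.
Manner and voice are unchanged, so the assimilation is partial, not total.
The other alternating form patterns the same way: /ʁ/ → [β] before /p/ (uvular → bilabial, matching bilabial) — only place changes, and always toward the following segment.

partial assimilation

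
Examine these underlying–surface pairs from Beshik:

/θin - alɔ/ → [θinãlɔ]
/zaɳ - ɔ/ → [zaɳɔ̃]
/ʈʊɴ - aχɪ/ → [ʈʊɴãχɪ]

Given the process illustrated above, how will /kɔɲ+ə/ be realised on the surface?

[kɔɲə̃]

The data show progressive nasality assimilation (vowel nasalisation): /a/ → [ã] after /n/; /ɔ/ → [ɔ̃] after /ɳ/; /a/ → [ã] after /ɴ/ — a vowel is nasalised by an immediately preceding nasal consonant.
The vowel /ə/ is adjacent to the preceding nasal /ɲ/, so it acquires [+nasal] and surfaces as [ə̃].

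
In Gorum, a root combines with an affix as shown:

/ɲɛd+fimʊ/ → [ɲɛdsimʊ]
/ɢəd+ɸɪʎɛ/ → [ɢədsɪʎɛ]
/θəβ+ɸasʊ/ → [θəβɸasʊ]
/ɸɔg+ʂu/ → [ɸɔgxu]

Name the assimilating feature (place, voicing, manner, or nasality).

place

Underlying /f/ is realised as [s] next to /d/; /d/ itself does not change.
The change labiodental → alveolar matches the place of the preceding /d/, identifying this as place assimilation.
The other alternating forms pattern the same way: /ɸ/ → [s] after /d/ (bilabial → alveolar, matching alveolar); /ʂ/ → [x] after /g/ (retroflex → velar, matching velar) — only place changes, and always toward the preceding segment.
Nothing changes in [θəβɸasʊ]: there the adjacent consonants already agree in place (/ɸ/ and /β/ are both bilabial), so this form is consistent with the same rule.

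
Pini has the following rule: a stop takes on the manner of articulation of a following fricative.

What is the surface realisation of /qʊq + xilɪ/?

[qʊχxilɪ]

The rule targets /q/ (voiceless uvular stop), which sits before the trigger /x/ (fricative).
The voiceless uvular fricative is [χ], so /q/ → [χ].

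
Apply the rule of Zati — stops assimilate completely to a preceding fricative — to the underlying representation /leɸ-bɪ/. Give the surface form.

[leɸɸɪ]

/b/ is the segment targeted by the rule; it sits immediately after /ɸ/, so it assimilates completely and surfaces as [ɸ].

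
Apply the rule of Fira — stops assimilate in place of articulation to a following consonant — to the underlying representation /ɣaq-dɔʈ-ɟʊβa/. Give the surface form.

The rule targets /q/ (voiceless uvular stop), which sits before the trigger /d/ (alveolar).
Changing only its place to alveolar gives [t] — the voiceless alveolar stop.
The same rule applies at the second boundary: /ʈ/ → [c] next to /ɟ/.

[ɣatdɔcɟʊβa]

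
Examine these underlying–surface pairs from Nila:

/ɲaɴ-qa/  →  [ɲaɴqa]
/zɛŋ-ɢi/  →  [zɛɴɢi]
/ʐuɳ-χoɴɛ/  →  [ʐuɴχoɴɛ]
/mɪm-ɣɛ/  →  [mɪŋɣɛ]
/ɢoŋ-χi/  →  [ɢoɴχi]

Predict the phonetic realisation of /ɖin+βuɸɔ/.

[ɖimβuɸɔ]

The data show regressive place assimilation: /ŋ/ → [ɴ] before /ɢ/; /ɳ/ → [ɴ] before /χ/; /m/ → [ŋ] before /ɣ/; /ŋ/ → [ɴ] before /χ/. In each pair only place changes, matching the following consonant, while manner and voice stay constant.
Nothing changes in [ɲaɴqa]: there the adjacent consonants already agree in place (/ɴ/ and /q/ are both uvular), so this form is consistent with the same rule.
/n/ is a voiced alveolar nasal. The following trigger /β/ is bilabial, so /n/ must become bilabial as well.
The voiced bilabial nasal is [m], so /n/ → [m].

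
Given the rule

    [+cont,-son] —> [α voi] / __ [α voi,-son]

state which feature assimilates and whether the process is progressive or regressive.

regressive voicing assimilation

The shared variable α links the value of [voi] on the target to the same value on the neighbouring segment, so voicing is the feature that assimilates.
Since the environment is written after the underscore, the trigger follows the target; the direction is regressive.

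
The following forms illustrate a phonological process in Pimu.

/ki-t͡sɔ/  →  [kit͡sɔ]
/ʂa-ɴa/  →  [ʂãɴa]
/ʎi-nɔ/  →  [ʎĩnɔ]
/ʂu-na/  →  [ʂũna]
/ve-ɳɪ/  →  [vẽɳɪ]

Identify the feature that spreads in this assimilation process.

nasality

The vowel /a/ surfaces as nasalised [ã] next to the following nasal /ɴ/ — it has acquired the [+nasal] feature of its neighbour.
Likewise in the remaining data: /i/ → [ĩ] before /n/; /u/ → [ũ] before /n/; /e/ → [ẽ] before /ɳ/ — each time a vowel is nasalised next to a following nasal.
No change occurs in [kit͡sɔ] because the vowel at the boundary is adjacent to an oral consonant, not a nasal (/i/ next to /t͡s/).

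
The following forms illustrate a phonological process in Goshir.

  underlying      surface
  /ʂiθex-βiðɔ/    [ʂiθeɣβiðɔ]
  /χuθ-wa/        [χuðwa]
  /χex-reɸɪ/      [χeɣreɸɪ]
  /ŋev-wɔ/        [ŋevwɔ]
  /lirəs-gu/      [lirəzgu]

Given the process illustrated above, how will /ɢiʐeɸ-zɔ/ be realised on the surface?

The data show regressive voicing assimilation: /x/ → [ɣ] before /β/; /θ/ → [ð] before /w/; /x/ → [ɣ] before /r/; /s/ → [z] before /g/. In each pair only voicing changes, matching the following consonant, while place and manner stay constant.
No alternation appears in [ŋevwɔ]: there the adjacent consonants already agree in voicing (/v/ and /w/ are both voiced), so this form is consistent with the same rule.
/ɸ/ is a voiceless bilabial fricative. The following trigger /z/ is voiced, so /ɸ/ must become voiced as well.
Changing only its voicing to voiced gives [β] — the voiced bilabial fricative.

[ɢiʐeβzɔ]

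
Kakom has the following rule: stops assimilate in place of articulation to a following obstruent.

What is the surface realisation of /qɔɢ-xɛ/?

/ɢ/ is a voiced uvular stop. The following trigger /x/ is velar, so /ɢ/ must become velar as well.
A voiced velar stop is [g], so the surface segment is [g].

[qɔgxɛ]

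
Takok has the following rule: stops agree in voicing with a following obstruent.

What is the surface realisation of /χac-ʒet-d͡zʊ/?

[χaɟʒedd͡zʊ]

/c/ is a voiceless palatal stop. The following trigger /ʒ/ is voiced, so /c/ must become voiced as well.
The voiced palatal stop is [ɟ], so /c/ → [ɟ].
At the second juncture, /t/ likewise becomes [d] adjacent to /d͡z/.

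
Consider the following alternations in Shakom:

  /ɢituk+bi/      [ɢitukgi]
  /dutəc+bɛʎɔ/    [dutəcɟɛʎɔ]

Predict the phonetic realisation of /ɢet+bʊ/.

[ɢetdʊ]

The data show progressive place assimilation: /b/ → [g] after /k/; /b/ → [ɟ] after /c/. In each pair only place changes, matching the preceding consonant, while manner and voice stay constant.
/b/ is a voiced bilabial stop. The preceding trigger /t/ is alveolar, so /b/ must become alveolar as well.
A voiced alveolar stop is [d], so the surface segment is [d].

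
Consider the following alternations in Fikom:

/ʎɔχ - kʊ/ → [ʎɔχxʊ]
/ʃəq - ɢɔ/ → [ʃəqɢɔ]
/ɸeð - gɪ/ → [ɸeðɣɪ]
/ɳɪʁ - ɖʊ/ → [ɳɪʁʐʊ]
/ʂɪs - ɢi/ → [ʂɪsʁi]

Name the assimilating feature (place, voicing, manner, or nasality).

manner

The segment that alternates is /k/, which surfaces as [x] when adjacent to /χ/.
The change stop → fricative matches the manner of the preceding /χ/, identifying this as manner assimilation.
The same holds elsewhere in the data: /g/ → [ɣ] after /ð/ (stop → fricative, matching a fricative); /ɖ/ → [ʐ] after /ʁ/ (stop → fricative, matching a fricative); /ɢ/ → [ʁ] after /s/ (stop → fricative, matching a fricative) — only manner changes, and always toward the preceding segment.
No alternation appears in [ʃəqɢɔ]: there the adjacent consonants already agree in manner (/ɢ/ and /q/ are both stops), so this form is consistent with the same rule.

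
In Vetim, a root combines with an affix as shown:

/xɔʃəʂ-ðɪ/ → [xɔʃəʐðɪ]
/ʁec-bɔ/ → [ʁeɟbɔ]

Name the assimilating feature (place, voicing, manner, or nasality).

The segment that alternates is /ʂ/, which surfaces as [ʐ] when adjacent to /ð/.
The change voiceless → voiced matches the voicing of the following /ð/, identifying this as voicing assimilation.
The same holds elsewhere in the data: /c/ → [ɟ] before /b/ (voiceless → voiced, matching voiced) — only voicing changes, and always toward the following segment.

voicing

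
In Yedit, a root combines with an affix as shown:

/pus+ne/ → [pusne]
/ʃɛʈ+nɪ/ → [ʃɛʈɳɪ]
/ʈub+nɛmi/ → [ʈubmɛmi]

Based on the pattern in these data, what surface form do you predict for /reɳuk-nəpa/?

The data show progressive place assimilation: /n/ → [ɳ] after /ʈ/; /n/ → [m] after /b/. In each pair only place changes, matching the preceding consonant, while manner and voice stay constant.
No alternation appears in [pusne]: there the adjacent consonants already agree in place (/n/ and /s/ are both alveolar), so this form is consistent with the same rule.
/n/ is a voiced alveolar nasal. The preceding trigger /k/ is velar, so /n/ must become velar as well.
The voiced velar nasal is [ŋ], so /n/ → [ŋ].

[reɳukŋəpa]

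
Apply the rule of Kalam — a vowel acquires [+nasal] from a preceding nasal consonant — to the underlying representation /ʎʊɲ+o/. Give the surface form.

[ʎʊɲõ]

/o/ sits next to the nasal /ɲ/ and is therefore nasalised to [õ].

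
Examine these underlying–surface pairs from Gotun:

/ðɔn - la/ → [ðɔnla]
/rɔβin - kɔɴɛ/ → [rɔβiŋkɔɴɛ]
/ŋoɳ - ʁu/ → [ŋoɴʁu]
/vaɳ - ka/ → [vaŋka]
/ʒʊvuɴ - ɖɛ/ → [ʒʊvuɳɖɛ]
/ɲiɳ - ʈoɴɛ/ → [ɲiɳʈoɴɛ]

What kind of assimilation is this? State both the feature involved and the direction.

Underlying /n/ is realised as [ŋ] next to /k/; /k/ itself does not change.
The change alveolar → velar matches the place of the following /k/, identifying this as place assimilation.
Manner and voice are unchanged, so the assimilation is partial, not total.
The same holds elsewhere in the data: /ɳ/ → [ɴ] before /ʁ/ (retroflex → uvular, matching uvular); /ɳ/ → [ŋ] before /k/ (retroflex → velar, matching velar); /ɴ/ → [ɳ] before /ɖ/ (uvular → retroflex, matching retroflex) — only place changes, and always toward the following segment.
Nothing changes in [ðɔnla], [ɲiɳʈoɴɛ]: there the adjacent consonants already agree in place (/n/ and /l/ are both alveolar; /ɳ/ and /ʈ/ are both retroflex), so these forms are consistent with the same rule.
The trigger is the following segment, so the direction is regressive (anticipatory).

regressive place assimilation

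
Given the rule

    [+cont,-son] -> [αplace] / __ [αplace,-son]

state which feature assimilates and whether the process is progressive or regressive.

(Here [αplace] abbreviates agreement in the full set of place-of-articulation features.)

The rule copies the place features (abbreviated [place]) from the environment onto the target, so the assimilating feature is place.
The conditioning segment sits to the right of the focus bar, meaning the trigger follows the segment that changes — regressive assimilation.

regressive place assimilation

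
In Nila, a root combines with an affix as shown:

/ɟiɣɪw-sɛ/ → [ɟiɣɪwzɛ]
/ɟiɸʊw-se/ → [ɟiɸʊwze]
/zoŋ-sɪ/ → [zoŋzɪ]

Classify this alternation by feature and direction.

Underlying /s/ is realised as [z] next to /w/; /w/ itself does not change.
/s/ is voiceless while /w/ is voiced; the output [z] is voiced, matching the trigger — so the feature that spreads is voicing.
Place and manner are unchanged, so the assimilation is partial, not total.
The other alternating form patterns the same way: /s/ → [z] after /ŋ/ (voiceless → voiced, matching voiced) — only voicing changes, and always toward the preceding segment.
The trigger is the preceding segment, so the direction is progressive (perseverative).

progressive voicing assimilation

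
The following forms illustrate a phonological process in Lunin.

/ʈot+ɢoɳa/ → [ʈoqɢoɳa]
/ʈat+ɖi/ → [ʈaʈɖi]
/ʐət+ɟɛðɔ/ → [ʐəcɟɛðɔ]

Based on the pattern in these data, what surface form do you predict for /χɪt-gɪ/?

[χɪkgɪ]

The data show regressive place assimilation: /t/ → [q] before /ɢ/; /t/ → [ʈ] before /ɖ/; /t/ → [c] before /ɟ/. In each pair only place changes, matching the following consonant, while manner and voice stay constant.
/t/ is a voiceless alveolar stop. The following trigger /g/ is velar, so /t/ must become velar as well.
Changing only its place to velar gives [k] — the voiceless velar stop.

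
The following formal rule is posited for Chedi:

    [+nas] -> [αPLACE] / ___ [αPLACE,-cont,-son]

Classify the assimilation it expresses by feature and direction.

The rule copies the place features (abbreviated [PLACE]) from the environment onto the target, so the assimilating feature is place.
The conditioning segment sits to the right of the focus bar, meaning the trigger follows the segment that changes — regressive assimilation.

regressive place assimilation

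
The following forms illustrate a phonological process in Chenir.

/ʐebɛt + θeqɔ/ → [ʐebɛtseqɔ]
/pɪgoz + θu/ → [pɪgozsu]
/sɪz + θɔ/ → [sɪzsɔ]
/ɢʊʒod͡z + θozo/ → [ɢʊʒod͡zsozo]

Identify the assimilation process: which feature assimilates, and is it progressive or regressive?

progressive place assimilation

Underlying /θ/ is realised as [s] next to /t/; /t/ itself does not change.
/θ/ is dental while /t/ is alveolar; the output [s] is alveolar, matching the trigger — so the feature that spreads is place.
Manner and voice are unchanged, so the assimilation is partial, not total.
Checking the remaining alternations: /θ/ → [s] after /z/ (dental → alveolar, matching alveolar); /θ/ → [s] after /d͡z/ (dental → alveolar, matching alveolar) — only place changes, and always toward the preceding segment.
The trigger is the preceding segment, so the direction is progressive (perseverative).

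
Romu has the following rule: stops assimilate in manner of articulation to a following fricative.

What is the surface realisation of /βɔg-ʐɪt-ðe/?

[βɔɣʐɪsðe]

The rule targets /g/ (voiced velar stop), which sits before the trigger /ʐ/ (fricative).
A voiced velar fricative is [ɣ], so the surface segment is [ɣ].
At the second juncture, /t/ likewise becomes [s] adjacent to /ð/.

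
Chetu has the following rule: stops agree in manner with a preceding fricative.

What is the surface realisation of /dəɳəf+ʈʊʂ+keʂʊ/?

The rule targets /ʈ/ (voiceless retroflex stop), which sits after the trigger /f/ (fricative).
A voiceless retroflex fricative is [ʂ], so the surface segment is [ʂ].
At the second juncture, /k/ likewise becomes [x] adjacent to /ʂ/.

[dəɳəfʂʊʂxeʂʊ]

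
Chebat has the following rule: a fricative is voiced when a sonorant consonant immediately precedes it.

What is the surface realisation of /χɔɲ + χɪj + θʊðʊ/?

[χɔɲʁɪjðʊðʊ]

/χ/ is a voiceless uvular fricative. The preceding trigger /ɲ/ is voiced, so /χ/ must become voiced as well.
The voiced uvular fricative is [ʁ], so /χ/ → [ʁ].
At the second juncture, /θ/ likewise becomes [ð] adjacent to /j/.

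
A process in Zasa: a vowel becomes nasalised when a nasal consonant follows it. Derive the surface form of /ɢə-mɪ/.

The vowel /ə/ is adjacent to the following nasal /m/, so it acquires [+nasal] and surfaces as [ə̃].

[ɢə̃mɪ]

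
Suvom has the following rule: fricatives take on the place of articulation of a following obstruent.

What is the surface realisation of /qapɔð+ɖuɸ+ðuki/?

The rule targets /ð/ (voiced dental fricative), which sits before the trigger /ɖ/ (retroflex).
A voiced retroflex fricative is [ʐ], so the surface segment is [ʐ].
The same rule applies at the second boundary: /ɸ/ → [θ] next to /ð/.

[qapɔʐɖuθðuki]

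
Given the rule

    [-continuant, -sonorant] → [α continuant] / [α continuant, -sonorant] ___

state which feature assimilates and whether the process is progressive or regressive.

The shared variable α links the value of [continuant] on the target to that of the neighbouring obstruent. [continuant] distinguishes stops from fricatives — a manner-of-articulation feature — so this is manner assimilation.
The conditioning segment sits to the left of the focus bar, meaning the trigger precedes the segment that changes — progressive assimilation.

progressive manner assimilation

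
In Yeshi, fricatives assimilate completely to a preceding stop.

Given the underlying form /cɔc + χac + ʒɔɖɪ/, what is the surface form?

/χ/ is the segment targeted by the rule; it sits immediately after /c/, so it assimilates completely and surfaces as [c].
At the second juncture, /ʒ/ likewise becomes [c] adjacent to /c/.

[cɔccaccɔɖɪ]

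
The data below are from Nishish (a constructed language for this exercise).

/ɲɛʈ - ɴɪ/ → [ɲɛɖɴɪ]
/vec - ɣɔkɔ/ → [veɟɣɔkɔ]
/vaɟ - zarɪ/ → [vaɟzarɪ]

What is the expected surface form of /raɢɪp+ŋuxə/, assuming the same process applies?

The data show regressive voicing assimilation: /ʈ/ → [ɖ] before /ɴ/; /c/ → [ɟ] before /ɣ/. In each pair only voicing changes, matching the following consonant, while place and manner stay constant.
Nothing changes in [vaɟzarɪ]: there the adjacent consonants already agree in voicing (/ɟ/ and /z/ are both voiced), so this form is consistent with the same rule.
/p/ is a voiceless bilabial stop. The following trigger /ŋ/ is voiced, so /p/ must become voiced as well.
Changing only its voicing to voiced gives [b] — the voiced bilabial stop.

[raɢɪbŋuxə]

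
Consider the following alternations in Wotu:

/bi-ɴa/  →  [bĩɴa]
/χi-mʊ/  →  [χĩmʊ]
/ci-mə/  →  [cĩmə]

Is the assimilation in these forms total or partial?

The vowel /i/ surfaces as nasalised [ĩ] next to the following nasal /ɴ/ — it has acquired the [+nasal] feature of its neighbour.
Likewise in the remaining data: /i/ → [ĩ] before /m/ — each time a vowel is nasalised next to a following nasal.

partial assimilation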